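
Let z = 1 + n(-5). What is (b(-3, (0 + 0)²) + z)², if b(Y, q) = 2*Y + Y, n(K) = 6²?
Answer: 784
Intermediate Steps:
n(K) = 36
b(Y, q) = 3*Y
z = 37 (z = 1 + 36 = 37)
(b(-3, (0 + 0)²) + z)² = (3*(-3) + 37)² = (-9 + 37)² = 28² = 784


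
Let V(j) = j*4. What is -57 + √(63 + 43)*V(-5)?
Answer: -57 - 20*√106 ≈ -262.91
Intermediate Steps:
V(j) = 4*j
-57 + √(63 + 43)*V(-5) = -57 + √(63 + 43)*(4*(-5)) = -57 + √106*(-20) = -57 - 20*√106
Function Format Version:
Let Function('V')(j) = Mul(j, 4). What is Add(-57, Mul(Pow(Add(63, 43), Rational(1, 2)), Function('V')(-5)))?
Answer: Add(-57, Mul(-20, Pow(106, Rational(1, 2)))) ≈ -262.91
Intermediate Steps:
Function('V')(j) = Mul(4, j)
Add(-57, Mul(Pow(Add(63, 43), Rational(1, 2)), Function('V')(-5))) = Add(-57, Mul(Pow(Add(63, 43), Rational(1, 2)), Mul(4, -5))) = Add(-57, Mul(Pow(106, Rational(1, 2)), -20)) = Add(-57, Mul(-20, Pow(106, Rational(1, 2))))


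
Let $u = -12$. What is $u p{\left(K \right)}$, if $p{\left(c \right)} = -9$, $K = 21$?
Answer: $108$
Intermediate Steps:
$u p{\left(K \right)} = \left(-12\right) \left(-9\right) = 108$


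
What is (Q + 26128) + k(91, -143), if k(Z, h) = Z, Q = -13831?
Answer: 12388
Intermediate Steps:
(Q + 26128) + k(91, -143) = (-13831 + 26128) + 91 = 12297 + 91 = 12388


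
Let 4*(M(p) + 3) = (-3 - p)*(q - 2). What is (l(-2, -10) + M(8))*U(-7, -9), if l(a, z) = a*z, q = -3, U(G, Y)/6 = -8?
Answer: -1476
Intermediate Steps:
U(G, Y) = -48 (U(G, Y) = 6*(-8) = -48)
M(p) = ¾ + 5*p/4 (M(p) = -3 + ((-3 - p)*(-3 - 2))/4 = -3 + ((-3 - p)*(-5))/4 = -3 + (15 + 5*p)/4 = -3 + (15/4 + 5*p/4) = ¾ + 5*p/4)
(l(-2, -10) + M(8))*U(-7, -9) = (-2*(-10) + (¾ + (5/4)*8))*(-48) = (20 + (¾ + 10))*(-48) = (20 + 43/4)*(-48) = (123/4)*(-48) = -1476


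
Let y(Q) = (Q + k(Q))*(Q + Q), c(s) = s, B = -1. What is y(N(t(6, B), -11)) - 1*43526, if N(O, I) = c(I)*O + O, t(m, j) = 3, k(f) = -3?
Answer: -41546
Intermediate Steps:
N(O, I) = O + I*O (N(O, I) = I*O + O = O + I*O)
y(Q) = 2*Q*(-3 + Q) (y(Q) = (Q - 3)*(Q + Q) = (-3 + Q)*(2*Q) = 2*Q*(-3 + Q))
y(N(t(6, B), -11)) - 1*43526 = 2*(3*(1 - 11))*(-3 + 3*(1 - 11)) - 1*43526 = 2*(3*(-10))*(-3 + 3*(-10)) - 43526 = 2*(-30)*(-3 - 30) - 43526 = 2*(-30)*(-33) - 43526 = 1980 - 43526 = -41546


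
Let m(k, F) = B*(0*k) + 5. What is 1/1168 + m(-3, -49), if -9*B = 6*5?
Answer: 5841/1168 ≈ 5.0009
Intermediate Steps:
B = -10/3 (B = -2*5/3 = -⅑*30 = -10/3 ≈ -3.3333)
m(k, F) = 5 (m(k, F) = -0*k + 5 = -10/3*0 + 5 = 0 + 5 = 5)
1/1168 + m(-3, -49) = 1/1168 + 5 = 5841/1168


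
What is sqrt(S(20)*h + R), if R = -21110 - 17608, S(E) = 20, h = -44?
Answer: I*sqrt(39598) ≈ 198.99*I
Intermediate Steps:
R = -38718
sqrt(S(20)*h + R) = sqrt(20*(-44) - 38718) = sqrt(-880 - 38718) = sqrt(-39598) = I*sqrt(39598)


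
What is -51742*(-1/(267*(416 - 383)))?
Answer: 51742/8811 ≈ 5.8724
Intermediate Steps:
-51742*(-1/(267*(416 - 383))) = -51742/(33*(-267)) = -51742/(-8811) = -51742*(-1/8811) = 51742/8811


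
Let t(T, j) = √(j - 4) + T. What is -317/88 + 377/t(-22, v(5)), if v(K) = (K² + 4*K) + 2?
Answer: -869669/38808 - 377*√43/441 ≈ -28.015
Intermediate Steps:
v(K) = 2 + K² + 4*K
t(T, j) = T + √(-4 + j) (t(T, j) = √(-4 + j) + T = T + √(-4 + j))
-317/88 + 377/t(-22, v(5)) = -317/88 + 377/(-22 + √(-4 + (2 + 5² + 4*5))) = -317*1/88 + 377/(-22 + √(-4 + (2 + 25 + 20))) = -317/88 + 377/(-22 + √(-4 + 47)) = -317/88 + 377/(-22 + √43)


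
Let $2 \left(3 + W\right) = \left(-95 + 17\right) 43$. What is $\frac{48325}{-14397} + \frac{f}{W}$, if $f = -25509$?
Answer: $\frac{95355691}{8062320} \approx 11.827$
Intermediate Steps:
$W = -1680$ ($W = -3 + \frac{\left(-95 + 17\right) 43}{2} = -3 + \frac{\left(-78\right) 43}{2} = -3 + \frac{1}{2} \left(-3354\right) = -3 - 1677 = -1680$)
$\frac{48325}{-14397} + \frac{f}{W} = \frac{48325}{-14397} - \frac{25509}{-1680} = 48325 \left(- \frac{1}{14397}\right) - - \frac{8503}{560} = - \frac{48325}{14397} + \frac{8503}{560} = \frac{95355691}{8062320}$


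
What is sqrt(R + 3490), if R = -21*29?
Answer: sqrt(2881) ≈ 53.675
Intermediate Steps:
R = -609
sqrt(R + 3490) = sqrt(-609 + 3490) = sqrt(2881)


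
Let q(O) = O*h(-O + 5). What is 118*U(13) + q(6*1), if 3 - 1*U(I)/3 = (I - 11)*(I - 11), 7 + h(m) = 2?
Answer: -384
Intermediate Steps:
h(m) = -5 (h(m) = -7 + 2 = -5)
U(I) = 9 - 3*(-11 + I)**2 (U(I) = 9 - 3*(I - 11)*(I - 11) = 9 - 3*(-11 + I)*(-11 + I) = 9 - 3*(-11 + I)**2)
q(O) = -5*O (q(O) = O*(-5) = -5*O)
118*U(13) + q(6*1) = 118*(9 - 3*(-11 + 13)**2) - 30 = 118*(9 - 3*2**2) - 5*6 = 118*(9 - 3*4) - 30 = 118*(9 - 12) - 30 = 118*(-3) - 30 = -354 - 30 = -384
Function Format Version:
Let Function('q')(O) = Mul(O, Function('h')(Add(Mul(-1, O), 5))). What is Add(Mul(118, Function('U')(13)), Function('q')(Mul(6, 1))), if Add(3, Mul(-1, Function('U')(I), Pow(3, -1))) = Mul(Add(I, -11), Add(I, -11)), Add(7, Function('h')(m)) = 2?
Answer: -384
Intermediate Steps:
Function('h')(m) = -5 (Function('h')(m) = Add(-7, 2) = -5)
Function('U')(I) = Add(9, Mul(-3, Pow(Add(-11, I), 2))) (Function('U')(I) = Add(9, Mul(-3, Mul(Add(I, -11), Add(I, -11)))) = Add(9, Mul(-3, Mul(Add(-11, I), Add(-11, I)))) = Add(9, Mul(-3, Pow(Add(-11, I), 2))))
Function('q')(O) = Mul(-5, O) (Function('q')(O) = Mul(O, -5) = Mul(-5, O))
Add(Mul(118, Function('U')(13)), Function('q')(Mul(6, 1))) = Add(Mul(118, Add(9, Mul(-3, Pow(Add(-11, 13), 2)))), Mul(-5, Mul(6, 1))) = Add(Mul(118, Add(9, Mul(-3, Pow(2, 2)))), Mul(-5, 6)) = Add(Mul(118, Add(9, Mul(-3, 4))), -30) = Add(Mul(118, Add(9, -12)), -30) = Add(Mul(118, -3), -30) = Add(-354, -30) = -384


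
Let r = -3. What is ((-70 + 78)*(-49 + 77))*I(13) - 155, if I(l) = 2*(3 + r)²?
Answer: -155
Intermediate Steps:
I(l) = 0 (I(l) = 2*(3 - 3)² = 2*0² = 2*0 = 0)
((-70 + 78)*(-49 + 77))*I(13) - 155 = ((-70 + 78)*(-49 + 77))*0 - 155 = (8*28)*0 - 155 = 224*0 - 155 = 0 - 155 = -155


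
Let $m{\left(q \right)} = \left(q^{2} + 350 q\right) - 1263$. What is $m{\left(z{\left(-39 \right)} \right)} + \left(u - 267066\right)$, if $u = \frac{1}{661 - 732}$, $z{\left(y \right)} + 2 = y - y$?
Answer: $- \frac{19100776}{71} \approx -2.6903 \cdot 10^{5}$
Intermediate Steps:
$z{\left(y \right)} = -2$ ($z{\left(y \right)} = -2 + \left(y - y\right) = -2 + 0 = -2$)
$u = - \frac{1}{71}$ ($u = \frac{1}{-71} = - \frac{1}{71} \approx -0.014085$)
$m{\left(q \right)} = -1263 + q^{2} + 350 q$
$m{\left(z{\left(-39 \right)} \right)} + \left(u - 267066\right) = \left(-1263 + \left(-2\right)^{2} + 350 \left(-2\right)\right) - \frac{18961687}{71} = \left(-1263 + 4 - 700\right) - \frac{18961687}{71} = -1959 - \frac{18961687}{71} = - \frac{19100776}{71}$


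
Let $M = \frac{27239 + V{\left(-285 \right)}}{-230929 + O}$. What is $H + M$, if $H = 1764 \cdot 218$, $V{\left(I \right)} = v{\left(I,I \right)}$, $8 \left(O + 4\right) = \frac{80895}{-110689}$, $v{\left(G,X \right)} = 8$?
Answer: $\frac{7148960148401888}{18590365781} \approx 3.8455 \cdot 10^{5}$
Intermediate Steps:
$O = - \frac{3622943}{885512}$ ($O = -4 + \frac{80895 \frac{1}{-110689}}{8} = -4 + \frac{80895 \left(- \frac{1}{110689}\right)}{8} = -4 + \frac{1}{8} \left(- \frac{80895}{110689}\right) = -4 - \frac{80895}{885512} = - \frac{3622943}{885512} \approx -4.0914$)
$V{\left(I \right)} = 8$
$H = 384552$
$M = - \frac{2193413224}{18590365781}$ ($M = \frac{27239 + 8}{-230929 - \frac{3622943}{885512}} = \frac{27247}{- \frac{204494023591}{885512}} = 27247 \left(- \frac{885512}{204494023591}\right) = - \frac{2193413224}{18590365781} \approx -0.11799$)
$H + M = 384552 - \frac{2193413224}{18590365781} = \frac{7148960148401888}{18590365781}$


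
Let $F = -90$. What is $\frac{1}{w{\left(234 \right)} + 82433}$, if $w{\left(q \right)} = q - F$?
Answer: $\frac{1}{82757} \approx 1.2084 \cdot 10^{-5}$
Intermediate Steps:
$w{\left(q \right)} = 90 + q$ ($w{\left(q \right)} = q - -90 = q + 90 = 90 + q$)
$\frac{1}{w{\left(234 \right)} + 82433} = \frac{1}{\left(90 + 234\right) + 82433} = \frac{1}{324 + 82433} = \frac{1}{82757}$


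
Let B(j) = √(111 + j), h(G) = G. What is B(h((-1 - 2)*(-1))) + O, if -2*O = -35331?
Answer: 35331/2 + √114 ≈ 17676.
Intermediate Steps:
O = 35331/2 (O = -½*(-35331) = 35331/2 ≈ 17666.)
B(h((-1 - 2)*(-1))) + O = √(111 + (-1 - 2)*(-1)) + 35331/2 = √(111 - 3*(-1)) + 35331/2 = √(111 + 3) + 35331/2 = √114 + 35331/2 = 35331/2 + √114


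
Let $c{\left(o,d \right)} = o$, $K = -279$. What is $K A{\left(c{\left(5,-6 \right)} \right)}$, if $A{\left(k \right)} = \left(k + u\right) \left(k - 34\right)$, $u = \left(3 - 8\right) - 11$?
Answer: $-89001$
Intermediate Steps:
$u = -16$ ($u = -5 - 11 = -16$)
$A{\left(k \right)} = \left(-34 + k\right) \left(-16 + k\right)$ ($A{\left(k \right)} = \left(k - 16\right) \left(k - 34\right) = \left(-16 + k\right) \left(-34 + k\right) = \left(-34 + k\right) \left(-16 + k\right)$)
$K A{\left(c{\left(5,-6 \right)} \right)} = - 279 \left(544 + 5^{2} - 250\right) = - 279 \left(544 + 25 - 250\right) = \left(-279\right) 319 = -89001$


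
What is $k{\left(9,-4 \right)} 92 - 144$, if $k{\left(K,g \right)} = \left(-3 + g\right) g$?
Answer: $2432$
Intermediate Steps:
$k{\left(K,g \right)} = g \left(-3 + g\right)$
$k{\left(9,-4 \right)} 92 - 144 = - 4 \left(-3 - 4\right) 92 - 144 = \left(-4\right) \left(-7\right) 92 - 144 = 28 \cdot 92 - 144 = 2576 - 144 = 2432$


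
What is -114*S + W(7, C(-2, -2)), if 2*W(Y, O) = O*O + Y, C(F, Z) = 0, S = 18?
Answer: -4097/2 ≈ -2048.5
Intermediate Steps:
W(Y, O) = Y/2 + O**2/2 (W(Y, O) = (O*O + Y)/2 = (O**2 + Y)/2 = (Y + O**2)/2 = Y/2 + O**2/2)
-114*S + W(7, C(-2, -2)) = -114*18 + ((1/2)*7 + (1/2)*0**2) = -2052 + (7/2 + (1/2)*0) = -2052 + (7/2 + 0) = -2052 + 7/2 = -4097/2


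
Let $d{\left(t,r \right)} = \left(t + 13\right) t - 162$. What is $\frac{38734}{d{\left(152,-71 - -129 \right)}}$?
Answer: $\frac{19367}{12459} \approx 1.5545$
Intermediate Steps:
$d{\left(t,r \right)} = -162 + t \left(13 + t\right)$ ($d{\left(t,r \right)} = \left(13 + t\right) t - 162 = t \left(13 + t\right) - 162 = -162 + t \left(13 + t\right)$)
$\frac{38734}{d{\left(152,-71 - -129 \right)}} = \frac{38734}{-162 + 152^{2} + 13 \cdot 152} = \frac{38734}{-162 + 23104 + 1976} = \frac{38734}{24918} = 38734 \cdot \frac{1}{24918} = \frac{19367}{12459}$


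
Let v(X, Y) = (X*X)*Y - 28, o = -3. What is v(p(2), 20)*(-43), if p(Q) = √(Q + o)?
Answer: 2064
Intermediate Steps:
p(Q) = √(-3 + Q) (p(Q) = √(Q - 3) = √(-3 + Q))
v(X, Y) = -28 + Y*X² (v(X, Y) = X²*Y - 28 = Y*X² - 28 = -28 + Y*X²)
v(p(2), 20)*(-43) = (-28 + 20*(√(-3 + 2))²)*(-43) = (-28 + 20*(√(-1))²)*(-43) = (-28 + 20*I²)*(-43) = (-28 + 20*(-1))*(-43) = (-28 - 20)*(-43) = -48*(-43) = 2064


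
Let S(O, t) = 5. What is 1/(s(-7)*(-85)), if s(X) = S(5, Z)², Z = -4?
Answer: -1/2125 ≈ -0.00047059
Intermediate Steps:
s(X) = 25 (s(X) = 5² = 25)
1/(s(-7)*(-85)) = 1/(25*(-85)) = 1/(-2125) = -1/2125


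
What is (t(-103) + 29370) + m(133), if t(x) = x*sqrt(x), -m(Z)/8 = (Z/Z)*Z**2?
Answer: -112142 - 103*I*sqrt(103) ≈ -1.1214e+5 - 1045.3*I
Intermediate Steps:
m(Z) = -8*Z**2 (m(Z) = -8*Z/Z*Z**2 = -8*Z**2)
t(x) = x**(3/2)
(t(-103) + 29370) + m(133) = ((-103)**(3/2) + 29370) - 8*133**2 = (-103*I*sqrt(103) + 29370) - 8*17689 = (29370 - 103*I*sqrt(103)) - 141512 = -112142 - 103*I*sqrt(103)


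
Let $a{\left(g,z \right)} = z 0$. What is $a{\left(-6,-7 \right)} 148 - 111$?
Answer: $-111$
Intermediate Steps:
$a{\left(g,z \right)} = 0$
$a{\left(-6,-7 \right)} 148 - 111 = 0 \cdot 148 - 111 = 0 - 111 = -111$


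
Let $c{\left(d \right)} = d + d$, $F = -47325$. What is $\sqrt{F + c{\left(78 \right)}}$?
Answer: $3 i \sqrt{5241} \approx 217.18 i$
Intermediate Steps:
$c{\left(d \right)} = 2 d$
$\sqrt{F + c{\left(78 \right)}} = \sqrt{-47325 + 2 \cdot 78} = \sqrt{-47325 + 156} = \sqrt{-47169} = 3 i \sqrt{5241}$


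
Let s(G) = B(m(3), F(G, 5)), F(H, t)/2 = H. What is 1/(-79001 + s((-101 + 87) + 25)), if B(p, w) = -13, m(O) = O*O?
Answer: -1/79014 ≈ -1.2656e-5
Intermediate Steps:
F(H, t) = 2*H
m(O) = O²
s(G) = -13
1/(-79001 + s((-101 + 87) + 25)) = 1/(-79001 - 13) = 1/(-79014) = -1/79014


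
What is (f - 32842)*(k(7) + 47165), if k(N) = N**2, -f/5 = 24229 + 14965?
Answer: -10803129768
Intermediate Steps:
f = -195970 (f = -5*(24229 + 14965) = -5*39194 = -195970)
(f - 32842)*(k(7) + 47165) = (-195970 - 32842)*(7**2 + 47165) = -228812*(49 + 47165) = -228812*47214 = -10803129768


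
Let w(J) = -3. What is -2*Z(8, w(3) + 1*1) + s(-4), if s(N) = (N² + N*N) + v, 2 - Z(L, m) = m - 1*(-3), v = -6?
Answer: 24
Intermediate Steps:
Z(L, m) = -1 - m (Z(L, m) = 2 - (m - 1*(-3)) = 2 - (m + 3) = 2 - (3 + m) = 2 + (-3 - m) = -1 - m)
s(N) = -6 + 2*N² (s(N) = (N² + N*N) - 6 = (N² + N²) - 6 = 2*N² - 6 = -6 + 2*N²)
-2*Z(8, w(3) + 1*1) + s(-4) = -2*(-1 - (-3 + 1*1)) + (-6 + 2*(-4)²) = -2*(-1 - (-3 + 1)) + (-6 + 2*16) = -2*(-1 - 1*(-2)) + (-6 + 32) = -2*(-1 + 2) + 26 = -2*1 + 26 = -2 + 26 = 24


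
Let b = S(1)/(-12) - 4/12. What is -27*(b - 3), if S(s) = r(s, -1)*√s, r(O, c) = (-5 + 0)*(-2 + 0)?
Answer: 225/2 ≈ 112.50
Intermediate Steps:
r(O, c) = 10 (r(O, c) = -5*(-2) = 10)
S(s) = 10*√s
b = -7/6 (b = (10*√1)/(-12) - 4/12 = (10*1)*(-1/12) - 4*1/12 = 10*(-1/12) - ⅓ = -⅚ - ⅓ = -7/6 ≈ -1.1667)
-27*(b - 3) = -27*(-7/6 - 3) = -27*(-25/6) = 225/2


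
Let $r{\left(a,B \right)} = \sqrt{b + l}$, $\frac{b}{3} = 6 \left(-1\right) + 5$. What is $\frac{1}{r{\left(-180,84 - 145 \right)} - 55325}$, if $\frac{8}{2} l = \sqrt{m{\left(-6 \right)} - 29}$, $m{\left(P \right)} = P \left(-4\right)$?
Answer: $- \frac{1}{55325 - \sqrt{-3 + \frac{i \sqrt{5}}{4}}} \approx -1.8075 \cdot 10^{-5} - 5.683 \cdot 10^{-10} i$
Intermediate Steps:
$m{\left(P \right)} = - 4 P$
$l = \frac{i \sqrt{5}}{4}$ ($l = \frac{\sqrt{\left(-4\right) \left(-6\right) - 29}}{4} = \frac{\sqrt{24 - 29}}{4} = \frac{\sqrt{-5}}{4} = \frac{i \sqrt{5}}{4} \approx 0.55902 i$)
$b = -3$ ($b = 3 \left(6 \left(-1\right) + 5\right) = 3 \left(-6 + 5\right) = 3 \left(-1\right) = -3$)
$r{\left(a,B \right)} = \sqrt{-3 + \frac{i \sqrt{5}}{4}}$
$\frac{1}{r{\left(-180,84 - 145 \right)} - 55325} = \frac{1}{\frac{\sqrt{-12 + i \sqrt{5}}}{2} - 55325} = \frac{1}{-55325 + \frac{\sqrt{-12 + i \sqrt{5}}}{2}}$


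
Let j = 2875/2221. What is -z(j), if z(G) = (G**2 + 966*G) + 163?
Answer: -6980590958/4932841 ≈ -1415.1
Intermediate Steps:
j = 2875/2221 (j = 2875*(1/2221) = 2875/2221 ≈ 1.2945)
z(G) = 163 + G**2 + 966*G
-z(j) = -(163 + (2875/2221)**2 + 966*(2875/2221)) = -(163 + 8265625/4932841 + 2777250/2221) = -1*6980590958/4932841 = -6980590958/4932841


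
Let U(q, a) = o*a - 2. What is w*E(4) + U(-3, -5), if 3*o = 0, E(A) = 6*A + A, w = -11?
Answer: -310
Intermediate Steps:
E(A) = 7*A
o = 0 (o = (⅓)*0 = 0)
U(q, a) = -2 (U(q, a) = 0*a - 2 = 0 - 2 = -2)
w*E(4) + U(-3, -5) = -77*4 - 2 = -11*28 - 2 = -308 - 2 = -310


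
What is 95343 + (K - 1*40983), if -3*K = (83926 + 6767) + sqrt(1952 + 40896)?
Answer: 24129 - 4*sqrt(2678)/3 ≈ 24060.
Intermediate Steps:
K = -30231 - 4*sqrt(2678)/3 (K = -((83926 + 6767) + sqrt(1952 + 40896))/3 = -(90693 + sqrt(42848))/3 = -(90693 + 4*sqrt(2678))/3 = -30231 - 4*sqrt(2678)/3 ≈ -30300.)
95343 + (K - 1*40983) = 95343 + ((-30231 - 4*sqrt(2678)/3) - 1*40983) = 95343 + ((-30231 - 4*sqrt(2678)/3) - 40983) = 95343 + (-71214 - 4*sqrt(2678)/3) = 24129 - 4*sqrt(2678)/3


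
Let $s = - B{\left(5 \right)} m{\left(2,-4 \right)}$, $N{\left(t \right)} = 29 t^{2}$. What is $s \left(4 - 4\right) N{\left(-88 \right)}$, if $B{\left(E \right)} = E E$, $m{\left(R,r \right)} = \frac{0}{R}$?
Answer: $0$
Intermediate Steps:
$m{\left(R,r \right)} = 0$
$B{\left(E \right)} = E^{2}$
$s = 0$ ($s = - 5^{2} \cdot 0 = \left(-1\right) 25 \cdot 0 = \left(-25\right) 0 = 0$)
$s \left(4 - 4\right) N{\left(-88 \right)} = 0 \left(4 - 4\right) 29 \left(-88\right)^{2} = 0 \cdot 0 \cdot 29 \cdot 7744 = 0 \cdot 224576 = 0$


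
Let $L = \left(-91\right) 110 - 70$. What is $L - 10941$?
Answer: $-21021$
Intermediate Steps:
$L = -10080$ ($L = -10010 - 70 = -10080$)
$L - 10941 = -10080 - 10941 = -21021$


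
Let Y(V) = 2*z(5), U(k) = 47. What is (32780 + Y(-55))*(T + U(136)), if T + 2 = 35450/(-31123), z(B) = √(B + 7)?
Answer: 44747486300/31123 + 5460340*√3/31123 ≈ 1.4381e+6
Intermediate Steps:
z(B) = √(7 + B)
Y(V) = 4*√3 (Y(V) = 2*√(7 + 5) = 2*√12 = 2*(2*√3) = 4*√3)
T = -97696/31123 (T = -2 + 35450/(-31123) = -2 + 35450*(-1/31123) = -2 - 35450/31123 = -97696/31123 ≈ -3.1390)
(32780 + Y(-55))*(T + U(136)) = (32780 + 4*√3)*(-97696/31123 + 47) = (32780 + 4*√3)*(1365085/31123) = 44747486300/31123 + 5460340*√3/31123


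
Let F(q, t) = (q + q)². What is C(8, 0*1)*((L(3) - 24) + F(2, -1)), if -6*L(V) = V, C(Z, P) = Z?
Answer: -68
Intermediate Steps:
F(q, t) = 4*q² (F(q, t) = (2*q)² = 4*q²)
L(V) = -V/6
C(8, 0*1)*((L(3) - 24) + F(2, -1)) = 8*((-⅙*3 - 24) + 4*2²) = 8*((-½ - 24) + 4*4) = 8*(-49/2 + 16) = 8*(-17/2) = -68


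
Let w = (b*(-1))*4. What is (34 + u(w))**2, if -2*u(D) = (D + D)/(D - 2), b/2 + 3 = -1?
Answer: 244036/225 ≈ 1084.6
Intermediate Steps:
b = -8 (b = -6 + 2*(-1) = -6 - 2 = -8)
w = 32 (w = -8*(-1)*4 = 8*4 = 32)
u(D) = -D/(-2 + D) (u(D) = -(D + D)/(2*(D - 2)) = -2*D/(2*(-2 + D)) = -D/(-2 + D))
(34 + u(w))**2 = (34 - 1*32/(-2 + 32))**2 = (34 - 1*32/30)**2 = (34 - 1*32*1/30)**2 = (34 - 16/15)**2 = (494/15)**2 = 244036/225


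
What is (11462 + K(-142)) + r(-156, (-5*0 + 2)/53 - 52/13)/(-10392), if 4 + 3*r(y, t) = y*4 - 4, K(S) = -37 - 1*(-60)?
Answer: 44757124/3897 ≈ 11485.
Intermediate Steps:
K(S) = 23 (K(S) = -37 + 60 = 23)
r(y, t) = -8/3 + 4*y/3 (r(y, t) = -4/3 + (y*4 - 4)/3 = -4/3 + (4*y - 4)/3 = -4/3 + (-4 + 4*y)/3 = -4/3 + (-4/3 + 4*y/3) = -8/3 + 4*y/3)
(11462 + K(-142)) + r(-156, (-5*0 + 2)/53 - 52/13)/(-10392) = (11462 + 23) + (-8/3 + (4/3)*(-156))/(-10392) = 11485 + (-8/3 - 208)*(-1/10392) = 11485 - 632/3*(-1/10392) = 11485 + 79/3897 = 44757124/3897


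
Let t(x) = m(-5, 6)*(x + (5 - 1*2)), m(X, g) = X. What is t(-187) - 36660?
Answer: -35740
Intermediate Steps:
t(x) = -15 - 5*x (t(x) = -5*(x + (5 - 1*2)) = -5*(x + (5 - 2)) = -5*(x + 3) = -5*(3 + x) = -15 - 5*x)
t(-187) - 36660 = (-15 - 5*(-187)) - 36660 = (-15 + 935) - 36660 = 920 - 36660 = -35740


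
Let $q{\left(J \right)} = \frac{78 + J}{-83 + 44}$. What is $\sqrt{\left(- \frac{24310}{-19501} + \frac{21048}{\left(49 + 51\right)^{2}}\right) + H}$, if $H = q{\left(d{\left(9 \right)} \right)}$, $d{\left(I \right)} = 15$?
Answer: $\frac{3 \sqrt{17259528577642}}{12675650} \approx 0.98325$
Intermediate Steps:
$q{\left(J \right)} = -2 - \frac{J}{39}$ ($q{\left(J \right)} = \frac{78 + J}{-39} = \left(78 + J\right) \left(- \frac{1}{39}\right) = -2 - \frac{J}{39}$)
$H = - \frac{31}{13}$ ($H = -2 - \frac{5}{13} = - \frac{31}{13} \approx -2.3846$)
$\sqrt{\left(- \frac{24310}{-19501} + \frac{21048}{\left(49 + 51\right)^{2}}\right) + H} = \sqrt{\left(- \frac{24310}{-19501} + \frac{21048}{\left(49 + 51\right)^{2}}\right) - \frac{31}{13}} = \sqrt{\left(\left(-24310\right) \left(- \frac{1}{19501}\right) + \frac{21048}{100^{2}}\right) - \frac{31}{13}} = \sqrt{\left(\frac{24310}{19501} + \frac{21048}{10000}\right) - \frac{31}{13}} = \sqrt{\left(\frac{24310}{19501} + 21048 \cdot \frac{1}{10000}\right) - \frac{31}{13}} = \sqrt{\left(\frac{24310}{19501} + \frac{2631}{1250}\right) - \frac{31}{13}} = \sqrt{\frac{81694631}{24376250} - \frac{31}{13}} = \sqrt{\frac{306366453}{316891250}} = \frac{3 \sqrt{17259528577642}}{12675650}$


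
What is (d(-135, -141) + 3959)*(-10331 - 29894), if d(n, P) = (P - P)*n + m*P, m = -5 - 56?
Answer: -505226000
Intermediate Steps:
m = -61
d(n, P) = -61*P (d(n, P) = (P - P)*n - 61*P = 0*n - 61*P = 0 - 61*P = -61*P)
(d(-135, -141) + 3959)*(-10331 - 29894) = (-61*(-141) + 3959)*(-10331 - 29894) = (8601 + 3959)*(-40225) = 12560*(-40225) = -505226000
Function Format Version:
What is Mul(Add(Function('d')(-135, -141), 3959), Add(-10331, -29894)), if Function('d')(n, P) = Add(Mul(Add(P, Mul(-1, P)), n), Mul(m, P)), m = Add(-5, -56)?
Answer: -505226000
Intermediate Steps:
m = -61
Function('d')(n, P) = Mul(-61, P) (Function('d')(n, P) = Add(Mul(Add(P, Mul(-1, P)), n), Mul(-61, P)) = Add(Mul(0, n), Mul(-61, P)) = Add(0, Mul(-61, P)) = Mul(-61, P))
Mul(Add(Function('d')(-135, -141), 3959), Add(-10331, -29894)) = Mul(Add(Mul(-61, -141), 3959), Add(-10331, -29894)) = Mul(Add(8601, 3959), -40225) = Mul(12560, -40225) = -505226000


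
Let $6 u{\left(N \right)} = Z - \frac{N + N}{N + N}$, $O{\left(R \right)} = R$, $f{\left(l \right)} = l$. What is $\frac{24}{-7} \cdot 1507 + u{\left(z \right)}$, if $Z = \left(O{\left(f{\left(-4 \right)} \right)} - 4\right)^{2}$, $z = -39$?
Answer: $- \frac{72189}{14} \approx -5156.4$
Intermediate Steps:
$Z = 64$ ($Z = \left(-4 - 4\right)^{2} = \left(-8\right)^{2} = 64$)
$u{\left(N \right)} = \frac{21}{2}$ ($u{\left(N \right)} = \frac{64 - \frac{N + N}{N + N}}{6} = \frac{64 - \frac{2 N}{2 N}}{6} = \frac{64 - 2 N \frac{1}{2 N}}{6} = \frac{64 - 1}{6} = \frac{1}{6} \cdot 63 = \frac{21}{2}$)
$\frac{24}{-7} \cdot 1507 + u{\left(z \right)} = \frac{24}{-7} \cdot 1507 + \frac{21}{2} = 24 \left(- \frac{1}{7}\right) 1507 + \frac{21}{2} = \left(- \frac{24}{7}\right) 1507 + \frac{21}{2} = - \frac{36168}{7} + \frac{21}{2} = - \frac{72189}{14}$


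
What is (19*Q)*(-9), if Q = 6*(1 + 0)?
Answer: -1026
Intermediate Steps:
Q = 6 (Q = 6*1 = 6)
(19*Q)*(-9) = (19*6)*(-9) = 114*(-9) = -1026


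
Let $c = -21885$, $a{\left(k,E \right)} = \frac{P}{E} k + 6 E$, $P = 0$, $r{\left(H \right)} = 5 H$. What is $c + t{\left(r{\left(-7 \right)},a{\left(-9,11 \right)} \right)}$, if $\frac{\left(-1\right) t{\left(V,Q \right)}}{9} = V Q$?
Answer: $-1095$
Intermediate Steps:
$a{\left(k,E \right)} = 6 E$ ($a{\left(k,E \right)} = \frac{0}{E} k + 6 E = 0 k + 6 E = 0 + 6 E = 6 E$)
$t{\left(V,Q \right)} = - 9 Q V$ ($t{\left(V,Q \right)} = - 9 V Q = - 9 Q V$)
$c + t{\left(r{\left(-7 \right)},a{\left(-9,11 \right)} \right)} = -21885 - 9 \cdot 6 \cdot 11 \cdot 5 \left(-7\right) = -21885 - 594 \left(-35\right) = -21885 + 20790 = -1095$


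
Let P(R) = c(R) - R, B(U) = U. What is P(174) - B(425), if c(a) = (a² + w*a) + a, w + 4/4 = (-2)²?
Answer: 30373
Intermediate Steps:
w = 3 (w = -1 + (-2)² = -1 + 4 = 3)
c(a) = a² + 4*a (c(a) = (a² + 3*a) + a = a² + 4*a)
P(R) = -R + R*(4 + R) (P(R) = R*(4 + R) - R = -R + R*(4 + R))
P(174) - B(425) = 174*(3 + 174) - 1*425 = 174*177 - 425 = 30798 - 425 = 30373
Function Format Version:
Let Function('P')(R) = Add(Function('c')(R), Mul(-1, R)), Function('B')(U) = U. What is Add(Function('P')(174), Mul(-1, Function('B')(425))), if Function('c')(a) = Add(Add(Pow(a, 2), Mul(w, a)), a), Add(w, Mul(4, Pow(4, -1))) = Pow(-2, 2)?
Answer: 30373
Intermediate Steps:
w = 3 (w = Add(-1, Pow(-2, 2)) = Add(-1, 4) = 3)
Function('c')(a) = Add(Pow(a, 2), Mul(4, a)) (Function('c')(a) = Add(Add(Pow(a, 2), Mul(3, a)), a) = Add(Pow(a, 2), Mul(4, a)))
Function('P')(R) = Add(Mul(-1, R), Mul(R, Add(4, R))) (Function('P')(R) = Add(Mul(R, Add(4, R)), Mul(-1, R)) = Add(Mul(-1, R), Mul(R, Add(4, R))))
Add(Function('P')(174), Mul(-1, Function('B')(425))) = Add(Mul(174, Add(3, 174)), Mul(-1, 425)) = Add(Mul(174, 177), -425) = Add(30798, -425) = 30373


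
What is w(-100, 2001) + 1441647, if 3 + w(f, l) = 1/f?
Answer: 144164399/100 ≈ 1.4416e+6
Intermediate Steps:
w(f, l) = -3 + 1/f
w(-100, 2001) + 1441647 = (-3 + 1/(-100)) + 1441647 = (-3 - 1/100) + 1441647 = -301/100 + 1441647 = 144164399/100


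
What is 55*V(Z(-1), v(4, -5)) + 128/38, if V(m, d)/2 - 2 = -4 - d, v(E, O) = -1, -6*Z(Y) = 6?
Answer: -2026/19 ≈ -106.63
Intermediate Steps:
Z(Y) = -1 (Z(Y) = -⅙*6 = -1)
V(m, d) = -4 - 2*d (V(m, d) = 4 + 2*(-4 - d) = 4 + (-8 - 2*d) = -4 - 2*d)
55*V(Z(-1), v(4, -5)) + 128/38 = 55*(-4 - 2*(-1)) + 128/38 = 55*(-4 + 2) + 128*(1/38) = 55*(-2) + 64/19 = -110 + 64/19 = -2026/19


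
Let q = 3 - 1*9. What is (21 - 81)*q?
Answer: 360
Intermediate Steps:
q = -6 (q = 3 - 9 = -6)
(21 - 81)*q = (21 - 81)*(-6) = -60*(-6) = 360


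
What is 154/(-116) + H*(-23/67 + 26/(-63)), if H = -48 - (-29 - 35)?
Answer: -3286265/244818 ≈ -13.423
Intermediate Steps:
H = 16 (H = -48 - 1*(-64) = -48 + 64 = 16)
154/(-116) + H*(-23/67 + 26/(-63)) = 154/(-116) + 16*(-23/67 + 26/(-63)) = 154*(-1/116) + 16*(-23*1/67 + 26*(-1/63)) = -77/58 + 16*(-23/67 - 26/63) = -77/58 + 16*(-3191/4221) = -77/58 - 51056/4221 = -3286265/244818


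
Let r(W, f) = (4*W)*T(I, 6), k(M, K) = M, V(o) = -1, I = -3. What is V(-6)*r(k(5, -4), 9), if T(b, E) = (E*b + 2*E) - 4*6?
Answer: 600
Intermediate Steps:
T(b, E) = -24 + 2*E + E*b (T(b, E) = (2*E + E*b) - 24 = -24 + 2*E + E*b)
r(W, f) = -120*W (r(W, f) = (4*W)*(-24 + 2*6 + 6*(-3)) = (4*W)*(-24 + 12 - 18) = (4*W)*(-30) = -120*W)
V(-6)*r(k(5, -4), 9) = -(-120)*5 = -1*(-600) = 600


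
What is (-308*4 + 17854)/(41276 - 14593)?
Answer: 16622/26683 ≈ 0.62294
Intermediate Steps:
(-308*4 + 17854)/(41276 - 14593) = (-1232 + 17854)/26683 = 16622*(1/26683) = 16622/26683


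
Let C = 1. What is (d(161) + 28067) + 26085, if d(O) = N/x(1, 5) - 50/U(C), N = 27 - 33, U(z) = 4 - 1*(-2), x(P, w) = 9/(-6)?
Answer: 162443/3 ≈ 54148.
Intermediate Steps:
x(P, w) = -3/2 (x(P, w) = 9*(-⅙) = -3/2)
U(z) = 6 (U(z) = 4 + 2 = 6)
N = -6
d(O) = -13/3 (d(O) = -6/(-3/2) - 50/6 = -6*(-⅔) - 50*⅙ = 4 - 25/3 = -13/3)
(d(161) + 28067) + 26085 = (-13/3 + 28067) + 26085 = 84188/3 + 26085 = 162443/3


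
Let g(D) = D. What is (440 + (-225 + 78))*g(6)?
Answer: 1758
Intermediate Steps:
(440 + (-225 + 78))*g(6) = (440 + (-225 + 78))*6 = (440 - 147)*6 = 293*6 = 1758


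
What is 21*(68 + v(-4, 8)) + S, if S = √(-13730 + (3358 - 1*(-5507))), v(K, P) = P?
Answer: 1596 + I*√4865 ≈ 1596.0 + 69.75*I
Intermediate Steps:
S = I*√4865 (S = √(-13730 + (3358 + 5507)) = √(-13730 + 8865) = √(-4865) = I*√4865 ≈ 69.75*I)
21*(68 + v(-4, 8)) + S = 21*(68 + 8) + I*√4865 = 21*76 + I*√4865 = 1596 + I*√4865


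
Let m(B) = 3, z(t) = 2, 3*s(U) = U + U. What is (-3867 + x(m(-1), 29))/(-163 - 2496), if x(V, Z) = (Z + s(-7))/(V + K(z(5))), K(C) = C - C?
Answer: 34730/23931 ≈ 1.4513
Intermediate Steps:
s(U) = 2*U/3 (s(U) = (U + U)/3 = (2*U)/3 = 2*U/3)
K(C) = 0
x(V, Z) = (-14/3 + Z)/V (x(V, Z) = (Z + (⅔)*(-7))/(V + 0) = (Z - 14/3)/V = (-14/3 + Z)/V)
(-3867 + x(m(-1), 29))/(-163 - 2496) = (-3867 + (-14/3 + 29)/3)/(-163 - 2496) = (-3867 + (⅓)*(73/3))/(-2659) = (-3867 + 73/9)*(-1/2659) = -34730/9*(-1/2659) = 34730/23931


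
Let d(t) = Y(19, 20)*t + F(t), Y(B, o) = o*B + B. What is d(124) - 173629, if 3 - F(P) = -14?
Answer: -124136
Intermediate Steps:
F(P) = 17 (F(P) = 3 - 1*(-14) = 3 + 14 = 17)
Y(B, o) = B + B*o (Y(B, o) = B*o + B = B + B*o)
d(t) = 17 + 399*t (d(t) = (19*(1 + 20))*t + 17 = (19*21)*t + 17 = 399*t + 17 = 17 + 399*t)
d(124) - 173629 = (17 + 399*124) - 173629 = (17 + 49476) - 173629 = 49493 - 173629 = -124136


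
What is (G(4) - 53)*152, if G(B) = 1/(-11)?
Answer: -88768/11 ≈ -8069.8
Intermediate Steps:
G(B) = -1/11
(G(4) - 53)*152 = (-1/11 - 53)*152 = -584/11*152 = -88768/11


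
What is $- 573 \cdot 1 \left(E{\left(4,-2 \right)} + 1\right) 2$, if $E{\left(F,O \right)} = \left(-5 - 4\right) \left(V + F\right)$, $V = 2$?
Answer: $60738$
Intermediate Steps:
$E{\left(F,O \right)} = -18 - 9 F$ ($E{\left(F,O \right)} = \left(-5 - 4\right) \left(2 + F\right) = - 9 \left(2 + F\right) = -18 - 9 F$)
$- 573 \cdot 1 \left(E{\left(4,-2 \right)} + 1\right) 2 = - 573 \cdot 1 \left(\left(-18 - 36\right) + 1\right) 2 = - 573 \cdot 1 \left(-54 + 1\right) 2 = - 573 \cdot 1 \left(\left(-53\right) 2\right) = - 573 \cdot 1 \left(-106\right) = \left(-573\right) \left(-106\right) = 60738$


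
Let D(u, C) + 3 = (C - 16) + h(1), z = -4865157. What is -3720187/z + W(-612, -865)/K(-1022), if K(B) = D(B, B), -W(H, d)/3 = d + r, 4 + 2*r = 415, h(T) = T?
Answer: -11513437289/10119526560 ≈ -1.1377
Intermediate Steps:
r = 411/2 (r = -2 + (½)*415 = -2 + 415/2 = 411/2 ≈ 205.50)
W(H, d) = -1233/2 - 3*d (W(H, d) = -3*(d + 411/2) = -3*(411/2 + d) = -1233/2 - 3*d)
D(u, C) = -18 + C (D(u, C) = -3 + ((C - 16) + 1) = -3 + ((-16 + C) + 1) = -3 + (-15 + C) = -18 + C)
K(B) = -18 + B
-3720187/z + W(-612, -865)/K(-1022) = -3720187/(-4865157) + (-1233/2 - 3*(-865))/(-18 - 1022) = -3720187*(-1/4865157) + (-1233/2 + 2595)/(-1040) = 3720187/4865157 + (3957/2)*(-1/1040) = 3720187/4865157 - 3957/2080 = -11513437289/10119526560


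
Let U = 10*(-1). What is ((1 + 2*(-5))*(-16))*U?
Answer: -1440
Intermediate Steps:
U = -10
((1 + 2*(-5))*(-16))*U = ((1 + 2*(-5))*(-16))*(-10) = ((1 - 10)*(-16))*(-10) = -9*(-16)*(-10) = 144*(-10) = -1440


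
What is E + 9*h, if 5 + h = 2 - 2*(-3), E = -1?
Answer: 26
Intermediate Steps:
h = 3 (h = -5 + (2 - 2*(-3)) = -5 + (2 + 6) = -5 + 8 = 3)
E + 9*h = -1 + 9*3 = -1 + 27 = 26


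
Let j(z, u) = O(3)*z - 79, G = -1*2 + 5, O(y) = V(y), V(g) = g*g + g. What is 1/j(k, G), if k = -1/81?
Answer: -27/2137 ≈ -0.012635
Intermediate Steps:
V(g) = g + g**2 (V(g) = g**2 + g = g + g**2)
O(y) = y*(1 + y)
k = -1/81 (k = -1*1/81 = -1/81 ≈ -0.012346)
G = 3 (G = -2 + 5 = 3)
j(z, u) = -79 + 12*z (j(z, u) = (3*(1 + 3))*z - 79 = (3*4)*z - 79 = 12*z - 79 = -79 + 12*z)
1/j(k, G) = 1/(-79 + 12*(-1/81)) = 1/(-79 - 4/27) = 1/(-2137/27) = -27/2137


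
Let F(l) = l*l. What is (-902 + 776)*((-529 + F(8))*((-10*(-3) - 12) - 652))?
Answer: -37146060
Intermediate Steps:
F(l) = l²
(-902 + 776)*((-529 + F(8))*((-10*(-3) - 12) - 652)) = (-902 + 776)*((-529 + 8²)*((-10*(-3) - 12) - 652)) = -126*(-529 + 64)*((30 - 12) - 652) = -(-58590)*(18 - 652) = -(-58590)*(-634) = -126*294810 = -37146060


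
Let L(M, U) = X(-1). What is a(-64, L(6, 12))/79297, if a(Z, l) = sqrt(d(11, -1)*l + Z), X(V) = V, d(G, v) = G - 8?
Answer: I*sqrt(67)/79297 ≈ 0.00010322*I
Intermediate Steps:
d(G, v) = -8 + G
L(M, U) = -1
a(Z, l) = sqrt(Z + 3*l) (a(Z, l) = sqrt((-8 + 11)*l + Z) = sqrt(3*l + Z) = sqrt(Z + 3*l))
a(-64, L(6, 12))/79297 = sqrt(-64 + 3*(-1))/79297 = sqrt(-64 - 3)*(1/79297) = sqrt(-67)*(1/79297) = (I*sqrt(67))*(1/79297) = I*sqrt(67)/79297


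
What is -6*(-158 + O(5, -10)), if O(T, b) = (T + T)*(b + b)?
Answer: 2148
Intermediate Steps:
O(T, b) = 4*T*b (O(T, b) = (2*T)*(2*b) = 4*T*b)
-6*(-158 + O(5, -10)) = -6*(-158 + 4*5*(-10)) = -6*(-158 - 200) = -6*(-358) = 2148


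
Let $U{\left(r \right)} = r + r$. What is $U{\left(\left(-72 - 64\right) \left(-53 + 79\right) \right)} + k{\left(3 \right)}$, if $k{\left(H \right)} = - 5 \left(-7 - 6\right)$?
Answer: $-7007$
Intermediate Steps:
$k{\left(H \right)} = 65$ ($k{\left(H \right)} = \left(-5\right) \left(-13\right) = 65$)
$U{\left(r \right)} = 2 r$
$U{\left(\left(-72 - 64\right) \left(-53 + 79\right) \right)} + k{\left(3 \right)} = 2 \left(-72 - 64\right) \left(-53 + 79\right) + 65 = 2 \left(\left(-136\right) 26\right) + 65 = 2 \left(-3536\right) + 65 = -7072 + 65 = -7007$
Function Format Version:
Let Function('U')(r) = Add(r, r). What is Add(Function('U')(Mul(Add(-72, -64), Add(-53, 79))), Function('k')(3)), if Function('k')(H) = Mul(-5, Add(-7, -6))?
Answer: -7007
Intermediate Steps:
Function('k')(H) = 65 (Function('k')(H) = Mul(-5, -13) = 65)
Function('U')(r) = Mul(2, r)
Add(Function('U')(Mul(Add(-72, -64), Add(-53, 79))), Function('k')(3)) = Add(Mul(2, Mul(Add(-72, -64), Add(-53, 79))), 65) = Add(Mul(2, Mul(-136, 26)), 65) = Add(Mul(2, -3536), 65) = Add(-7072, 65) = -7007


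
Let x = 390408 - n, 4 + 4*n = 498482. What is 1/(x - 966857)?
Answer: -2/1402137 ≈ -1.4264e-6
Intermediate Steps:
n = 249239/2 (n = -1 + (1/4)*498482 = -1 + 249241/2 = 249239/2 ≈ 1.2462e+5)
x = 531577/2 (x = 390408 - 1*249239/2 = 390408 - 249239/2 = 531577/2 ≈ 2.6579e+5)
1/(x - 966857) = 1/(531577/2 - 966857) = 1/(-1402137/2) = -2/1402137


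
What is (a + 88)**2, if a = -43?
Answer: 2025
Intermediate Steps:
(a + 88)**2 = (-43 + 88)**2 = 45**2 = 2025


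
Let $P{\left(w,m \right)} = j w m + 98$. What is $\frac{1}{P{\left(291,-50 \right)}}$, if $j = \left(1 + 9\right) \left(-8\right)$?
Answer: $\frac{1}{1164098} \approx 8.5903 \cdot 10^{-7}$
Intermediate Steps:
$j = -80$ ($j = 10 \left(-8\right) = -80$)
$P{\left(w,m \right)} = 98 - 80 m w$ ($P{\left(w,m \right)} = - 80 w m + 98 = - 80 m w + 98 = 98 - 80 m w$)
$\frac{1}{P{\left(291,-50 \right)}} = \frac{1}{98 - \left(-4000\right) 291} = \frac{1}{98 + 1164000} = \frac{1}{1164098}$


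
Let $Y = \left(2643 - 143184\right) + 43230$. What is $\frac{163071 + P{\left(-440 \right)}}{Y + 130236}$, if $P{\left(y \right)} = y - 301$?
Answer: $\frac{10822}{2195} \approx 4.9303$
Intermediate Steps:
$P{\left(y \right)} = -301 + y$
$Y = -97311$ ($Y = -140541 + 43230 = -97311$)
$\frac{163071 + P{\left(-440 \right)}}{Y + 130236} = \frac{163071 - 741}{-97311 + 130236} = \frac{163071 - 741}{32925} = 162330 \cdot \frac{1}{32925} = \frac{10822}{2195}$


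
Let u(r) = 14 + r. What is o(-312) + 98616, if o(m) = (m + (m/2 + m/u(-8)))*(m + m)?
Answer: 423096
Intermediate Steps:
o(m) = 10*m²/3 (o(m) = (m + (m/2 + m/(14 - 8)))*(m + m) = (m + (m*(½) + m/6))*(2*m) = (m + (m/2 + m*(⅙)))*(2*m) = (m + (m/2 + m/6))*(2*m) = (m + 2*m/3)*(2*m) = (5*m/3)*(2*m) = 10*m²/3)
o(-312) + 98616 = (10/3)*(-312)² + 98616 = (10/3)*97344 + 98616 = 324480 + 98616 = 423096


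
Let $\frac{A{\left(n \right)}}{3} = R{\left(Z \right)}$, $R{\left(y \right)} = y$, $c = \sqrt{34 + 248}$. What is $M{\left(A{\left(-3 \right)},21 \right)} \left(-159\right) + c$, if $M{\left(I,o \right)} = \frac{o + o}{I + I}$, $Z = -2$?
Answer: $\frac{1113}{2} + \sqrt{282} \approx 573.29$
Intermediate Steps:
$c = \sqrt{282} \approx 16.793$
$A{\left(n \right)} = -6$ ($A{\left(n \right)} = 3 \left(-2\right) = -6$)
$M{\left(I,o \right)} = \frac{o}{I}$ ($M{\left(I,o \right)} = \frac{2 o}{2 I} = 2 o \frac{1}{2 I} = \frac{o}{I}$)
$M{\left(A{\left(-3 \right)},21 \right)} \left(-159\right) + c = \frac{21}{-6} \left(-159\right) + \sqrt{282} = 21 \left(- \frac{1}{6}\right) \left(-159\right) + \sqrt{282} = \left(- \frac{7}{2}\right) \left(-159\right) + \sqrt{282} = \frac{1113}{2} + \sqrt{282}$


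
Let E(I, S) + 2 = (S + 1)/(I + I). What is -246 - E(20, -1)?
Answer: -244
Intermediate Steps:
E(I, S) = -2 + (1 + S)/(2*I) (E(I, S) = -2 + (S + 1)/(I + I) = -2 + (1 + S)/((2*I)) = -2 + (1 + S)*(1/(2*I)) = -2 + (1 + S)/(2*I))
-246 - E(20, -1) = -246 - (1 - 1 - 4*20)/(2*20) = -246 - (1 - 1 - 80)/(2*20) = -246 - (-80)/(2*20) = -246 - 1*(-2) = -246 + 2 = -244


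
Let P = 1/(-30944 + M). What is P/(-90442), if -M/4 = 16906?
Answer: 1/8914687056 ≈ 1.1217e-10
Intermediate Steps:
M = -67624 (M = -4*16906 = -67624)
P = -1/98568 (P = 1/(-30944 - 67624) = 1/(-98568) = -1/98568 ≈ -1.0145e-5)
P/(-90442) = -1/98568/(-90442) = -1/98568*(-1/90442) = 1/8914687056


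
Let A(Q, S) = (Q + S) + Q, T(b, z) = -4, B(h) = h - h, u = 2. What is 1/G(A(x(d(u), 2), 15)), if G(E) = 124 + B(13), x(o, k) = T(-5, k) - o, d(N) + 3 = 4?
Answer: 1/124 ≈ 0.0080645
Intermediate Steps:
d(N) = 1 (d(N) = -3 + 4 = 1)
B(h) = 0
x(o, k) = -4 - o
A(Q, S) = S + 2*Q
G(E) = 124 (G(E) = 124 + 0 = 124)
1/G(A(x(d(u), 2), 15)) = 1/124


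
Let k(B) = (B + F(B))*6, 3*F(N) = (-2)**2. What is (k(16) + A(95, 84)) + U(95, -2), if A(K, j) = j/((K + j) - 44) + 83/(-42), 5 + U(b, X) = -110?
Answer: -7783/630 ≈ -12.354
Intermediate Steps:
F(N) = 4/3 (F(N) = (1/3)*(-2)**2 = (1/3)*4 = 4/3)
U(b, X) = -115 (U(b, X) = -5 - 110 = -115)
A(K, j) = -83/42 + j/(-44 + K + j) (A(K, j) = j/(-44 + K + j) + 83*(-1/42) = j/(-44 + K + j) - 83/42 = -83/42 + j/(-44 + K + j))
k(B) = 8 + 6*B (k(B) = (B + 4/3)*6 = (4/3 + B)*6 = 8 + 6*B)
(k(16) + A(95, 84)) + U(95, -2) = ((8 + 6*16) + (3652 - 83*95 - 41*84)/(42*(-44 + 95 + 84))) - 115 = ((8 + 96) + (1/42)*(3652 - 7885 - 3444)/135) - 115 = (104 + (1/42)*(1/135)*(-7677)) - 115 = (104 - 853/630) - 115 = 64667/630 - 115 = -7783/630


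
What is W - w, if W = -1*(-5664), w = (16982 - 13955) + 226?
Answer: 2411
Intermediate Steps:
w = 3253 (w = 3027 + 226 = 3253)
W = 5664
W - w = 5664 - 1*3253 = 5664 - 3253 = 2411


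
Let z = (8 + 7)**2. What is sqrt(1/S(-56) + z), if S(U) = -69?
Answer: 2*sqrt(267789)/69 ≈ 15.000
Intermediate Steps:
z = 225 (z = 15**2 = 225)
sqrt(1/S(-56) + z) = sqrt(1/(-69) + 225) = sqrt(-1/69 + 225) = sqrt(15524/69) = 2*sqrt(267789)/69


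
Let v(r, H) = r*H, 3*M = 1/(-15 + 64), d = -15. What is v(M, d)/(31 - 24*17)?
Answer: 5/18473 ≈ 0.00027067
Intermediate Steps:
M = 1/147 (M = 1/(3*(-15 + 64)) = (⅓)/49 = (⅓)*(1/49) = 1/147 ≈ 0.0068027)
v(r, H) = H*r
v(M, d)/(31 - 24*17) = (-15*1/147)/(31 - 24*17) = -5/(49*(31 - 408)) = -5/49/(-377) = -5/49*(-1/377) = 5/18473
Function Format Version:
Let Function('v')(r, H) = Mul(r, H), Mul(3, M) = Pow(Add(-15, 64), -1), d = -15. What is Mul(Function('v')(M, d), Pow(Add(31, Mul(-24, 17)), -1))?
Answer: Rational(5, 18473) ≈ 0.00027067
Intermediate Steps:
M = Rational(1, 147) (M = Mul(Rational(1, 3), Pow(Add(-15, 64), -1)) = Mul(Rational(1, 3), Pow(49, -1)) = Mul(Rational(1, 3), Rational(1, 49)) = Rational(1, 147) ≈ 0.0068027)
Function('v')(r, H) = Mul(H, r)
Mul(Function('v')(M, d), Pow(Add(31, Mul(-24, 17)), -1)) = Mul(Mul(-15, Rational(1, 147)), Pow(Add(31, Mul(-24, 17)), -1)) = Mul(Rational(-5, 49), Pow(Add(31, -408), -1)) = Mul(Rational(-5, 49), Pow(-377, -1)) = Mul(Rational(-5, 49), Rational(-1, 377)) = Rational(5, 18473)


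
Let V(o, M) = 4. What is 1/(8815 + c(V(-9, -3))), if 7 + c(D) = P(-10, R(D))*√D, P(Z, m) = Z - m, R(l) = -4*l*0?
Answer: 1/8788 ≈ 0.00011379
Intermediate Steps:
R(l) = 0
c(D) = -7 - 10*√D (c(D) = -7 + (-10 - 1*0)*√D = -7 + (-10 + 0)*√D = -7 - 10*√D)
1/(8815 + c(V(-9, -3))) = 1/(8815 + (-7 - 10*√4)) = 1/(8815 + (-7 - 10*2)) = 1/(8815 + (-7 - 20)) = 1/(8815 - 27) = 1/8788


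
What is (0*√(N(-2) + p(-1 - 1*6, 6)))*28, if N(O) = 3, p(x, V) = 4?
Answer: 0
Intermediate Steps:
(0*√(N(-2) + p(-1 - 1*6, 6)))*28 = (0*√(3 + 4))*28 = (0*√7)*28 = 0*28 = 0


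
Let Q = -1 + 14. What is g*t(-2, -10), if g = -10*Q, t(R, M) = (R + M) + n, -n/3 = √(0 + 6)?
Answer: 1560 + 390*√6 ≈ 2515.3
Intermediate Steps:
n = -3*√6 (n = -3*√(0 + 6) = -3*√6 ≈ -7.3485)
Q = 13
t(R, M) = M + R - 3*√6 (t(R, M) = (R + M) - 3*√6 = (M + R) - 3*√6 = M + R - 3*√6)
g = -130 (g = -10*13 = -130)
g*t(-2, -10) = -130*(-10 - 2 - 3*√6) = -130*(-12 - 3*√6) = 1560 + 390*√6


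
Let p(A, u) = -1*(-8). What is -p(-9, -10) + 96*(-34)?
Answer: -3272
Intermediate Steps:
p(A, u) = 8
-p(-9, -10) + 96*(-34) = -1*8 + 96*(-34) = -8 - 3264 = -3272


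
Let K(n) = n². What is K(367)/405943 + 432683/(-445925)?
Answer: -115583442744/181020132275 ≈ -0.63851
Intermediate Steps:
K(367)/405943 + 432683/(-445925) = 367²/405943 + 432683/(-445925) = 134689*(1/405943) + 432683*(-1/445925) = 134689/405943 - 432683/445925 = -115583442744/181020132275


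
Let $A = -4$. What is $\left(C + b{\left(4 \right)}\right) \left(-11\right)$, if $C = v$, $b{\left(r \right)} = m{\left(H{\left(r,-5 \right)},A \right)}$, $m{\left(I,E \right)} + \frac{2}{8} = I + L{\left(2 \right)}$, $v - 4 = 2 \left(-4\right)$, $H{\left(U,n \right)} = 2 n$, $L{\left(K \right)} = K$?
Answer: $\frac{539}{4} \approx 134.75$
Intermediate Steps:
$v = -4$ ($v = 4 + 2 \left(-4\right) = 4 - 8 = -4$)
$m{\left(I,E \right)} = \frac{7}{4} + I$ ($m{\left(I,E \right)} = - \frac{1}{4} + \left(I + 2\right) = - \frac{1}{4} + \left(2 + I\right) = \frac{7}{4} + I$)
$b{\left(r \right)} = - \frac{33}{4}$ ($b{\left(r \right)} = \frac{7}{4} + 2 \left(-5\right) = \frac{7}{4} - 10 = - \frac{33}{4}$)
$C = -4$
$\left(C + b{\left(4 \right)}\right) \left(-11\right) = \left(-4 - \frac{33}{4}\right) \left(-11\right) = \left(- \frac{49}{4}\right) \left(-11\right) = \frac{539}{4}$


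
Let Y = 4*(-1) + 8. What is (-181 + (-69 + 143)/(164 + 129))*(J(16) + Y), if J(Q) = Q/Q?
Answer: -264795/293 ≈ -903.74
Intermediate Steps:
J(Q) = 1
Y = 4 (Y = -4 + 8 = 4)
(-181 + (-69 + 143)/(164 + 129))*(J(16) + Y) = (-181 + (-69 + 143)/(164 + 129))*(1 + 4) = (-181 + 74/293)*5 = -52959/293*5 = -264795/293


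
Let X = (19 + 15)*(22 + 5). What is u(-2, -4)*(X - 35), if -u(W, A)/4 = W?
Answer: 7064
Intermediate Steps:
u(W, A) = -4*W
X = 918 (X = 34*27 = 918)
u(-2, -4)*(X - 35) = (-4*(-2))*(918 - 35) = 8*883 = 7064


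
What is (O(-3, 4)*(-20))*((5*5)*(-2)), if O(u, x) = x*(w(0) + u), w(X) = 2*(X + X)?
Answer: -12000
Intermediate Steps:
w(X) = 4*X (w(X) = 2*(2*X) = 4*X)
O(u, x) = u*x (O(u, x) = x*(4*0 + u) = x*(0 + u) = x*u = u*x)
(O(-3, 4)*(-20))*((5*5)*(-2)) = (-3*4*(-20))*((5*5)*(-2)) = (-12*(-20))*(25*(-2)) = 240*(-50) = -12000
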